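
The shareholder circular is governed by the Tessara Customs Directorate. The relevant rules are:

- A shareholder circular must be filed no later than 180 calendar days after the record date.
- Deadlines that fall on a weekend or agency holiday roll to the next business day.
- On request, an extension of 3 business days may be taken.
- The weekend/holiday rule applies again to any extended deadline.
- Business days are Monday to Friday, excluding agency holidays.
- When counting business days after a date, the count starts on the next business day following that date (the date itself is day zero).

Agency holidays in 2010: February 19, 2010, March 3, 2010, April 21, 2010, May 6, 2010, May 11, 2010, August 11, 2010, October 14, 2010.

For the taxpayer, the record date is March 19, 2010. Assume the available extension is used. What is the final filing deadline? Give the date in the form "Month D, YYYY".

September 20, 2010

Adding 180 calendar days to March 19, 2010 gives September 15, 2010.
September 15, 2010 (Wednesday) is already a business day.
Applying the 3-business-day extension: 3 business days after September 15, 2010 is September 20, 2010.
September 20, 2010 (Monday) is already a business day.
So the filing is due September 20, 2010.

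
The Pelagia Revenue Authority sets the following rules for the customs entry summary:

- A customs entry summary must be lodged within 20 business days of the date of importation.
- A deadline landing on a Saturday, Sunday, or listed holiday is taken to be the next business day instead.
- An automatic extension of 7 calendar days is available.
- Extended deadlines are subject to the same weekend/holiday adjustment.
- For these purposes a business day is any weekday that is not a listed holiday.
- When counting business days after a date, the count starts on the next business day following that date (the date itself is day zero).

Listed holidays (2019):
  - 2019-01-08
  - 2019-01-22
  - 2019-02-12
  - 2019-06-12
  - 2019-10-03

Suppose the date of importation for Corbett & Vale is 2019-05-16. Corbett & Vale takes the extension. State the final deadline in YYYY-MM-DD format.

Starting the day after 2019-05-16 and counting 20 business days lands on 2019-06-14.
2019-06-14 falls on a Friday, which is a business day, so no adjustment is needed.
Add the 7 calendar-day extension to 2019-06-14: 2019-06-21.
2019-06-21 is a Friday and not a listed holiday, so it stands.
Deadline: 2019-06-21.

2019-06-21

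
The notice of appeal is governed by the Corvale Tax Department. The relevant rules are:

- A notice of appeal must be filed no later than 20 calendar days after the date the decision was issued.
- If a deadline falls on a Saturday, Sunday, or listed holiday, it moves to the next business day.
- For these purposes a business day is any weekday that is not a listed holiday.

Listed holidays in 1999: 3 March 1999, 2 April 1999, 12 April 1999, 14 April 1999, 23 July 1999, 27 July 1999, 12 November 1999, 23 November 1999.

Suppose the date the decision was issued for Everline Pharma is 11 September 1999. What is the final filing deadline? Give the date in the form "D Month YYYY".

1 October 1999

20 calendar days after 11 September 1999 is 1 October 1999.
Since 1 October 1999 is a Friday and not a holiday, the date is unchanged.
The final due date is 1 October 1999.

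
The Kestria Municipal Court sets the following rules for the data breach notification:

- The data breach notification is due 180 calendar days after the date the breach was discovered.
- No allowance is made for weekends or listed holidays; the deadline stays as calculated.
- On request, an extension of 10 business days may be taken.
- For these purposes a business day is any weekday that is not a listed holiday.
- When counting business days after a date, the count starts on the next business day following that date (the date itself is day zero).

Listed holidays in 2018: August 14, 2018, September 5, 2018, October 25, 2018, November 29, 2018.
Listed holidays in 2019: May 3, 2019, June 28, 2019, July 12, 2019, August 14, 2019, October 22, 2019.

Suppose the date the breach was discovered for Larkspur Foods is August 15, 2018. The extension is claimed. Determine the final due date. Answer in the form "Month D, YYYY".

180 calendar days after August 15, 2018 is February 11, 2019.
February 11, 2019 falls on a Monday. The rules make no weekend/holiday allowance, so it remains February 11, 2019.
Counting 10 further business days from February 11, 2019 reaches February 25, 2019.
No adjustment is made for weekends or holidays, so February 25, 2019 stands.
Final deadline: February 25, 2019.

February 25, 2019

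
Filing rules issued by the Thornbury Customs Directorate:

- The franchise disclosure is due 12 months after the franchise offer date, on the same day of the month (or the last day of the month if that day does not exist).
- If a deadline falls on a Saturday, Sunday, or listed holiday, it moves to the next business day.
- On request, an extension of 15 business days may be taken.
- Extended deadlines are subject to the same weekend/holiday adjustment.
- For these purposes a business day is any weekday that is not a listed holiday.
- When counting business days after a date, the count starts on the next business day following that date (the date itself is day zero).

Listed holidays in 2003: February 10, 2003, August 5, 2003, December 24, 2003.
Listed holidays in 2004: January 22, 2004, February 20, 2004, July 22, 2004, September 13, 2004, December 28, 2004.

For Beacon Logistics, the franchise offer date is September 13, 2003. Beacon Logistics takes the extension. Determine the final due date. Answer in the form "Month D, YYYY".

October 5, 2004

12 months from September 13, 2003 is September 13, 2004.
September 13, 2004 is a listed holiday; the next business day is September 14, 2004 (Tuesday).
Counting 15 further business days from September 14, 2004 reaches October 5, 2004.
October 5, 2004 is a Tuesday and not a listed holiday, so it stands.
Final deadline: October 5, 2004.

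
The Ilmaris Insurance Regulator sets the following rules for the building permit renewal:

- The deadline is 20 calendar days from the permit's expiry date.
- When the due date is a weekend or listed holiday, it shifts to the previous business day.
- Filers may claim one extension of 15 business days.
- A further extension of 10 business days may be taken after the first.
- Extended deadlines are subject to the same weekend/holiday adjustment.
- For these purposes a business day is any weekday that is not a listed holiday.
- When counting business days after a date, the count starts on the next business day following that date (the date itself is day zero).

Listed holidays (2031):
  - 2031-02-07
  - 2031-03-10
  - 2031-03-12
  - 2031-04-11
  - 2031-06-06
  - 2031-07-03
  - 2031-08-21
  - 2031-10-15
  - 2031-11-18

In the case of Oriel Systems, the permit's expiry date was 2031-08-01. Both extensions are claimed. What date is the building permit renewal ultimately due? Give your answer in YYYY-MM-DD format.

2031-09-25

From 2031-08-01, 20 calendar days later is 2031-08-21.
2031-08-21 falls on a listed holiday. Rolling to the preceding business day gives 2031-08-20, a Wednesday.
Counting 15 further business days from 2031-08-20 reaches 2031-09-11.
Since 2031-09-11 is a Thursday and not a holiday, the date is unchanged.
Applying the 10-business-day extension: 10 business days after 2031-09-11 is 2031-09-25.
2031-09-25 falls on a Thursday, which is a business day, so no adjustment is needed.
The final due date is 2031-09-25.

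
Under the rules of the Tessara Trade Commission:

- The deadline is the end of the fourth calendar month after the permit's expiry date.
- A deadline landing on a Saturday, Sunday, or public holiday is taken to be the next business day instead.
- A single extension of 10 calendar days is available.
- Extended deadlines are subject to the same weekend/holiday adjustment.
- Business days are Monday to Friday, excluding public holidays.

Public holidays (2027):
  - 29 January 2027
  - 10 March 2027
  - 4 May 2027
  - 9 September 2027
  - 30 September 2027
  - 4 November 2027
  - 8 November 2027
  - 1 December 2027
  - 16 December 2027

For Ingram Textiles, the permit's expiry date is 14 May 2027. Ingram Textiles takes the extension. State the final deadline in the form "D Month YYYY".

The fourth month after 14 May 2027 is September 2027, whose last day is 30 September 2027.
30 September 2027 falls on a listed holiday. Rolling to the next business day gives 1 October 2027, a Friday.
The 10-calendar-day extension moves the deadline from 1 October 2027 to 11 October 2027.
Since 11 October 2027 is a Monday and not a holiday, the date is unchanged.
The final due date is 11 October 2027.

11 October 2027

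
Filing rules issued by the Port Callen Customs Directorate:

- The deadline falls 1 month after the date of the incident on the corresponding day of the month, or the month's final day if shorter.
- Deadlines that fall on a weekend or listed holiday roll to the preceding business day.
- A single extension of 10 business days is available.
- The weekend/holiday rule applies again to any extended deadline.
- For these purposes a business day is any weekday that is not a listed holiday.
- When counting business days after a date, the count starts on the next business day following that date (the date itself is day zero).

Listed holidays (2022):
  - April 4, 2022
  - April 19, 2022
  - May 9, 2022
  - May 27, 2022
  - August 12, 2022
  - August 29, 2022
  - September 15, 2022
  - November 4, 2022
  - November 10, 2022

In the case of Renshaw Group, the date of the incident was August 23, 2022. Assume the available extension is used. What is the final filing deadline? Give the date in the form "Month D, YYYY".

October 7, 2022

Moving 1 month forward from August 23, 2022 on the corresponding day gives September 23, 2022.
September 23, 2022 (Friday) is already a business day.
Applying the 10-business-day extension: 10 business days after September 23, 2022 is October 7, 2022.
October 7, 2022 is a Friday and not a listed holiday, so it stands.
So the filing is due October 7, 2022.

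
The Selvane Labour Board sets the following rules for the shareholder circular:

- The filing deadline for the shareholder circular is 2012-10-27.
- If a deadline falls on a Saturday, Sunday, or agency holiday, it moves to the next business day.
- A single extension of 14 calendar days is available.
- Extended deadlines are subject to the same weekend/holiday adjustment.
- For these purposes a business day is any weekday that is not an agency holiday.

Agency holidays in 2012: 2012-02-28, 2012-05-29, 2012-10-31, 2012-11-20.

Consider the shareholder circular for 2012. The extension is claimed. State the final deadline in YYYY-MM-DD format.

2012-11-12

Start from the fixed due date, 2012-10-27.
2012-10-27 is a Saturday; the next business day is 2012-10-29 (Monday).
With the 14-day extension, 2012-10-29 becomes 2012-11-12.
2012-11-12 is a Monday and not a listed holiday, so it stands.
So the filing is due 2012-11-12.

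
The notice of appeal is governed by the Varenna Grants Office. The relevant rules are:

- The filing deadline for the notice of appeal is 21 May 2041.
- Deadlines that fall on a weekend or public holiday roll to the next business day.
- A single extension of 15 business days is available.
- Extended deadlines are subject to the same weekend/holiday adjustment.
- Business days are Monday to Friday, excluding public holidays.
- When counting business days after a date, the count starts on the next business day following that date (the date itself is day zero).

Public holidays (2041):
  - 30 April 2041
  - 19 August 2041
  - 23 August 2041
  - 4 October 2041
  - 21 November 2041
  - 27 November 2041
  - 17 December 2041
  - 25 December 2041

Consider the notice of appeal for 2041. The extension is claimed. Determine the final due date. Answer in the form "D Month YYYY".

The statutory due date is 21 May 2041.
21 May 2041 falls on a Tuesday, which is a business day, so no adjustment is needed.
Applying the 15-business-day extension: 15 business days after 21 May 2041 is 11 June 2041.
Since 11 June 2041 is a Tuesday and not a holiday, the date is unchanged.
Final deadline: 11 June 2041.

11 June 2041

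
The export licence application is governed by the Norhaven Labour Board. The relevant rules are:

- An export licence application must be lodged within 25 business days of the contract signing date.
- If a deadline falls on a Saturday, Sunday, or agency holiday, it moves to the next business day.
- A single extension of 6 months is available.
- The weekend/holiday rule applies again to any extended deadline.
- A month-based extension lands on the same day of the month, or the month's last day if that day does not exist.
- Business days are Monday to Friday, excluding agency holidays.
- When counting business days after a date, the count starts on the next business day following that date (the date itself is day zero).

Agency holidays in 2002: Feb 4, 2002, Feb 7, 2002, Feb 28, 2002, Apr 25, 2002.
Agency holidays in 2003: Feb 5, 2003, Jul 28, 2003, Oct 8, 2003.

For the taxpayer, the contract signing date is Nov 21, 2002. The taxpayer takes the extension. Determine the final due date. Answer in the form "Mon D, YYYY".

25 business days after Nov 21, 2002, excluding weekends and holidays, is Dec 26, 2002.
Dec 26, 2002 is a Thursday and not a listed holiday, so it stands.
Add 6 months to Dec 26, 2002: Jun 26, 2003.
Jun 26, 2003 falls on a Thursday, which is a business day, so no adjustment is needed.
The final due date is Jun 26, 2003.

Jun 26, 2003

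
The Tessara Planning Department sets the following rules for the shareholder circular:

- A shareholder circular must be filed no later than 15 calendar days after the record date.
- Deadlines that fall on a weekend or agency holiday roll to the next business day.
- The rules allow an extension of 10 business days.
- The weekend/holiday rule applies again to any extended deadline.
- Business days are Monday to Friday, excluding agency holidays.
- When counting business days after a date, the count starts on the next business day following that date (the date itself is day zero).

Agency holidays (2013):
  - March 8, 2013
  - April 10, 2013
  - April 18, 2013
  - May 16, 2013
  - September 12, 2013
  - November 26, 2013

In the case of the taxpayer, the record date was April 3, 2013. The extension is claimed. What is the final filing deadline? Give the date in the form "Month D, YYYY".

May 3, 2013

Trigger date April 3, 2013 + 15 calendar days = April 18, 2013.
April 18, 2013 is a listed holiday, so it moves to the next business day, April 19, 2013 (Friday).
Applying the 10-business-day extension: 10 business days after April 19, 2013 is May 3, 2013.
May 3, 2013 falls on a Friday, which is a business day, so no adjustment is needed.
So the filing is due May 3, 2013.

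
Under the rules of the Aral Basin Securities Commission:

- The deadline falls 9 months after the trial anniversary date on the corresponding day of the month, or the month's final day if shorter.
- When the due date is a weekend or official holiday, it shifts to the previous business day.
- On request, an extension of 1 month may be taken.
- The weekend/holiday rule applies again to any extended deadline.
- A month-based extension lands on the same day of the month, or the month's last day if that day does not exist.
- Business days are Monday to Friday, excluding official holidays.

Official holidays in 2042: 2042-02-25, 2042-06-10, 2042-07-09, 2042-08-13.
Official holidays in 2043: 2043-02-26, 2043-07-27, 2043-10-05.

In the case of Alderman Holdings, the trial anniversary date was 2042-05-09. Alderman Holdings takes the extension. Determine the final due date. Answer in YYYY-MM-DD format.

9 months after 2042-05-09, on the same day of the month, is 2043-02-09.
2043-02-09 is a Monday and not a listed holiday, so it stands.
Add 1 month to 2043-02-09: 2043-03-09.
Since 2043-03-09 is a Monday and not a holiday, the date is unchanged.
The final due date is 2043-03-09.

2043-03-09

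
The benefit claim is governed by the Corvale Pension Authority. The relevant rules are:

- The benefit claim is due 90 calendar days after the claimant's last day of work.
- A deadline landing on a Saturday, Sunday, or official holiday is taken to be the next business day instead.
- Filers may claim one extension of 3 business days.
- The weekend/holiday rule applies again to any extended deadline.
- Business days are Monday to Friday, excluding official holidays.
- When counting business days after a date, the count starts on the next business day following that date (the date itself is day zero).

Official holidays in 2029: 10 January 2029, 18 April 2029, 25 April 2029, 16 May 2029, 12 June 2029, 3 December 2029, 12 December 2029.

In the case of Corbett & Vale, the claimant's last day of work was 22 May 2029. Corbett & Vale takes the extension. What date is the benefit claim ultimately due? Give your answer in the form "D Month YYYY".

23 August 2029

Adding 90 calendar days to 22 May 2029 gives 20 August 2029.
20 August 2029 falls on a Monday, which is a business day, so no adjustment is needed.
The 3-business-day extension runs from 20 August 2029 to 23 August 2029.
23 August 2029 falls on a Thursday, which is a business day, so no adjustment is needed.
The final due date is 23 August 2029.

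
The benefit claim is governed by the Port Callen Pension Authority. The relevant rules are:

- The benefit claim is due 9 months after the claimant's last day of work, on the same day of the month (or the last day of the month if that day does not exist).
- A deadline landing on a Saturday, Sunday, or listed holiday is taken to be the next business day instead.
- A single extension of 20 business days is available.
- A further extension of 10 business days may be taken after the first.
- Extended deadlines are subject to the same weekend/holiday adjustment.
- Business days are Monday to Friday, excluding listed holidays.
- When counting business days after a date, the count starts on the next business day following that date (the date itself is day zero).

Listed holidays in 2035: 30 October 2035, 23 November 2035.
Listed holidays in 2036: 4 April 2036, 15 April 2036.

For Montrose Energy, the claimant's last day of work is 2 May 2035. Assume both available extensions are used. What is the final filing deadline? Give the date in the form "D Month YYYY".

9 months after 2 May 2035, on the same day of the month, is 2 February 2036.
Because 2 February 2036 is a Saturday, the deadline becomes 4 February 2036 (Monday).
Applying the 20-business-day extension: 20 business days after 4 February 2036 is 3 March 2036.
3 March 2036 falls on a Monday, which is a business day, so no adjustment is needed.
Counting 10 further business days from 3 March 2036 reaches 17 March 2036.
Since 17 March 2036 is a Monday and not a holiday, the date is unchanged.
Deadline: 17 March 2036.

17 March 2036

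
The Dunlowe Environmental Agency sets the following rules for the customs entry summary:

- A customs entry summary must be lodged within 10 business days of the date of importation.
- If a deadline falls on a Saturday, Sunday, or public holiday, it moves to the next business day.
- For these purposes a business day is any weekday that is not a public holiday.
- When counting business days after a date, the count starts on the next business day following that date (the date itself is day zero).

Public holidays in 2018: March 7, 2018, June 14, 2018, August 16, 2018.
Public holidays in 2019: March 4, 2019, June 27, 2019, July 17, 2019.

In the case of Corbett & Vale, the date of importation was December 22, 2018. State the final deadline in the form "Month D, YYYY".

Counting 10 business days after December 22, 2018 (skipping weekends and listed holidays) reaches January 4, 2019.
January 4, 2019 falls on a Friday, which is a business day, so no adjustment is needed.
The final due date is January 4, 2019.

January 4, 2019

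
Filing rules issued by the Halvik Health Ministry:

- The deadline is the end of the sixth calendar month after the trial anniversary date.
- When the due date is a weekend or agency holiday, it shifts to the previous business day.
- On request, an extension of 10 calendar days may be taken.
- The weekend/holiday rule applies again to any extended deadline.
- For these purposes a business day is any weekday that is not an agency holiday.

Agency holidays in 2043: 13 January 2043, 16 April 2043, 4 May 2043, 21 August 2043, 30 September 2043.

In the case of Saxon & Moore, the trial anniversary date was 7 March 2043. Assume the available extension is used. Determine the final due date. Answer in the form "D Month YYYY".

9 October 2043

6 months after 7 March 2043 falls in September 2043; the last day of that month is 30 September 2043.
30 September 2043 is a listed holiday; the preceding business day is 29 September 2043 (Tuesday).
The 10-calendar-day extension moves the deadline from 29 September 2043 to 9 October 2043.
9 October 2043 falls on a Friday, which is a business day, so no adjustment is needed.
Deadline: 9 October 2043.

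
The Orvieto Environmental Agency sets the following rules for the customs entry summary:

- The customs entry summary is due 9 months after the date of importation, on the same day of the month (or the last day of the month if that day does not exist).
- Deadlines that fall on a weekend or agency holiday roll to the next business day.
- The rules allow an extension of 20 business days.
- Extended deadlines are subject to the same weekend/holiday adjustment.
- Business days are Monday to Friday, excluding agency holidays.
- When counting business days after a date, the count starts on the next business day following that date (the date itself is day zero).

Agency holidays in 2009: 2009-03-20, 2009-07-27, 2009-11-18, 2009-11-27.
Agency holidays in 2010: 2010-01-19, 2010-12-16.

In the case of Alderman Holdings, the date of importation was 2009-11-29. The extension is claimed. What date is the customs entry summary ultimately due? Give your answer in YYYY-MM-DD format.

2010-09-27

9 months from 2009-11-29 is 2010-08-29.
Because 2010-08-29 is a Sunday, the deadline becomes 2010-08-30 (Monday).
Applying the 20-business-day extension: 20 business days after 2010-08-30 is 2010-09-27.
Since 2010-09-27 is a Monday and not a holiday, the date is unchanged.
The final due date is 2010-09-27.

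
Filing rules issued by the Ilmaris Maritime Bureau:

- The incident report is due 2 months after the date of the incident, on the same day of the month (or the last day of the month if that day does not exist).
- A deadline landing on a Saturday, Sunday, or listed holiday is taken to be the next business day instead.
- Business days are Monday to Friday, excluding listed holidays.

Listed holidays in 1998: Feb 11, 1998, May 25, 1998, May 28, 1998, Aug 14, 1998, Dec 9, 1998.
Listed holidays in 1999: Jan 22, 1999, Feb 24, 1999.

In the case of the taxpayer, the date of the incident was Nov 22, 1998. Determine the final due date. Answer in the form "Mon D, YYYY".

2 months from Nov 22, 1998 is Jan 22, 1999.
Jan 22, 1999 falls on a listed holiday. Rolling to the next business day gives Jan 25, 1999, a Monday.
The final due date is Jan 25, 1999.

Jan 25, 1999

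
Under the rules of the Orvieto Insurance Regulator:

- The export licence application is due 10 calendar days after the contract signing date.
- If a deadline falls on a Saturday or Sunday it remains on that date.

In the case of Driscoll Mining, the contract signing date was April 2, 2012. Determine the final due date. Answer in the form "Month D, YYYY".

April 12, 2012

From April 2, 2012, 10 calendar days later is April 12, 2012.
April 12, 2012 falls on a Thursday. The rules make no weekend/holiday allowance, so it remains April 12, 2012.
So the filing is due April 12, 2012.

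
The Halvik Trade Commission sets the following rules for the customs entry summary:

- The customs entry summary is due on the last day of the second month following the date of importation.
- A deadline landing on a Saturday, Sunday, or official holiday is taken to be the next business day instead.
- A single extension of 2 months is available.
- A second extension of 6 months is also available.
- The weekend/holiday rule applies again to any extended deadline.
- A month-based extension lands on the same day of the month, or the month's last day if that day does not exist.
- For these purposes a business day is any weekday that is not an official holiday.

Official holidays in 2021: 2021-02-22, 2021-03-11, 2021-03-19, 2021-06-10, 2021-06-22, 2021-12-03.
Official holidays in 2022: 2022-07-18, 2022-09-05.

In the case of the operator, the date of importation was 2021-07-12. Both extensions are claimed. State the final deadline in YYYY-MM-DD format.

The second month after 2021-07-12 is September 2021, whose last day is 2021-09-30.
2021-09-30 is a Thursday and not a listed holiday, so it stands.
The 2 months extension carries 2021-09-30 to 2021-11-30.
2021-11-30 falls on a Tuesday, which is a business day, so no adjustment is needed.
Add 6 months to 2021-11-30: 2022-05-30.
Since 2022-05-30 is a Monday and not a holiday, the date is unchanged.
Deadline: 2022-05-30.

2022-05-30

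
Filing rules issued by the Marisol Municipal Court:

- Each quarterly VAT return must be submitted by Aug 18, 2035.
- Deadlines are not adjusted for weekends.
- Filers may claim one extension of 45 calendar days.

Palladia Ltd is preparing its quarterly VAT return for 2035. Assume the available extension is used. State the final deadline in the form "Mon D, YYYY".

Oct 2, 2035

Start from the fixed due date, Aug 18, 2035.
Aug 18, 2035 falls on a Saturday. The rules make no weekend/holiday allowance, so it remains Aug 18, 2035.
With the 45-day extension, Aug 18, 2035 becomes Oct 2, 2035.
Oct 2, 2035 is a Tuesday; no weekend or holiday adjustment applies.
Deadline: Oct 2, 2035.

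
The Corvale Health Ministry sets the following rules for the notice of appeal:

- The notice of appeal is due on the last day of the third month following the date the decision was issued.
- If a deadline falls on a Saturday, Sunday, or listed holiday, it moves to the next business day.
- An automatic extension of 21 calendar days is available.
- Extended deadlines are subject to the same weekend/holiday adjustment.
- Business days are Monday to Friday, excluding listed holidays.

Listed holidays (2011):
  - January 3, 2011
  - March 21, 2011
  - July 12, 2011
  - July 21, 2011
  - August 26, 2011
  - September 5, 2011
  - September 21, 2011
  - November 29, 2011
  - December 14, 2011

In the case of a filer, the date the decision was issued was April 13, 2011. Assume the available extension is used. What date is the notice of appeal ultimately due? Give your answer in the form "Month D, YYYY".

August 22, 2011

3 months after April 13, 2011 is July 2011; that month ends on July 31, 2011.
July 31, 2011 falls on a Sunday. Rolling to the next business day gives August 1, 2011, a Monday.
Applying the 21-calendar-day extension: August 1, 2011 + 21 days = August 22, 2011.
August 22, 2011 is a Monday and not a listed holiday, so it stands.
Final deadline: August 22, 2011.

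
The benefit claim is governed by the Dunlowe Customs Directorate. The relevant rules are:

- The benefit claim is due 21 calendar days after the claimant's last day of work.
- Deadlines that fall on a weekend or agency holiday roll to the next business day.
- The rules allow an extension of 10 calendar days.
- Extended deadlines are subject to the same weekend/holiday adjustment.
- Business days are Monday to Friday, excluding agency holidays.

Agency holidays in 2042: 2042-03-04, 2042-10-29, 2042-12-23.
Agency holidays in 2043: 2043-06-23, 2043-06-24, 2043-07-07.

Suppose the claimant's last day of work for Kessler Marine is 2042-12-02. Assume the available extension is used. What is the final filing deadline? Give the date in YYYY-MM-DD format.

21 calendar days after 2042-12-02 is 2042-12-23.
Because 2042-12-23 is a listed holiday, the deadline becomes 2042-12-24 (Wednesday).
Add the 10 calendar-day extension to 2042-12-24: 2043-01-03.
2043-01-03 is a Saturday; the next business day is 2043-01-05 (Monday).
So the filing is due 2043-01-05.

2043-01-05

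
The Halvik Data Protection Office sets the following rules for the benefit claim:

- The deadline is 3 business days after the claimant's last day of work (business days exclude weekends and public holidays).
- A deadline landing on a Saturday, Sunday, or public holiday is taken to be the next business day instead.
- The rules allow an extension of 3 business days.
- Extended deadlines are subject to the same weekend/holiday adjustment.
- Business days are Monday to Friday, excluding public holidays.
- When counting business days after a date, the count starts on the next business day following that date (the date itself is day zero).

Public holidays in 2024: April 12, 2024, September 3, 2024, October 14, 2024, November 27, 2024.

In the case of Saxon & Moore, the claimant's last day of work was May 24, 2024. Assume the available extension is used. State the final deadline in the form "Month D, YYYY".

Counting 3 business days after May 24, 2024 (skipping weekends and listed holidays) reaches May 29, 2024.
May 29, 2024 (Wednesday) is already a business day.
Counting 3 further business days from May 29, 2024 reaches June 3, 2024.
June 3, 2024 (Monday) is already a business day.
So the filing is due June 3, 2024.

June 3, 2024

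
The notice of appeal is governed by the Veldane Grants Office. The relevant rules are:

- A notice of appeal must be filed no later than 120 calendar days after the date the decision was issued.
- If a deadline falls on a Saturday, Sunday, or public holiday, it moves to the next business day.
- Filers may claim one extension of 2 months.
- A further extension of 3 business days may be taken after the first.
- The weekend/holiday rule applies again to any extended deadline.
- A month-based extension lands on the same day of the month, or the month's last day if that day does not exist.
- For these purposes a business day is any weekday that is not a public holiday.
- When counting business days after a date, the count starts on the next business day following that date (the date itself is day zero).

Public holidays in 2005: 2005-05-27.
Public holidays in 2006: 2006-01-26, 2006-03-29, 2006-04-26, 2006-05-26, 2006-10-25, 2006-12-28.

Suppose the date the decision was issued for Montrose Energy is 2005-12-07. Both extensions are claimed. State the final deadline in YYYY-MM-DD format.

2006-06-09

From 2005-12-07, 120 calendar days later is 2006-04-06.
2006-04-06 is a Thursday and not a listed holiday, so it stands.
Applying the 2 months extension: 2 months after 2006-04-06 is 2006-06-06.
Since 2006-06-06 is a Tuesday and not a holiday, the date is unchanged.
Applying the 3-business-day extension: 3 business days after 2006-06-06 is 2006-06-09.
2006-06-09 falls on a Friday, which is a business day, so no adjustment is needed.
Deadline: 2006-06-09.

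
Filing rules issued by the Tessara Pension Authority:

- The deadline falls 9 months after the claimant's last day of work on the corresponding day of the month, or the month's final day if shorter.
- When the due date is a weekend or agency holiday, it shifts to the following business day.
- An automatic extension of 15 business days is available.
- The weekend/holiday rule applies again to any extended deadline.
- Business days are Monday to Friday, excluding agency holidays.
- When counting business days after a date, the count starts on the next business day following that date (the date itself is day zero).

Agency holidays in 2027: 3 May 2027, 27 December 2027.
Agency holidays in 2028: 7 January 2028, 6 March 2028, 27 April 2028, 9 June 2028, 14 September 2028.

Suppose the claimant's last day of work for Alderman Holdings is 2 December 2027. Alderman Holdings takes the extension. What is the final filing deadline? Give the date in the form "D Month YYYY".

9 months from 2 December 2027 is 2 September 2028.
2 September 2028 falls on a Saturday. Rolling to the next business day gives 4 September 2028, a Monday.
The 15-business-day extension runs from 4 September 2028 to 26 September 2028.
26 September 2028 (Tuesday) is already a business day.
The final due date is 26 September 2028.

26 September 2028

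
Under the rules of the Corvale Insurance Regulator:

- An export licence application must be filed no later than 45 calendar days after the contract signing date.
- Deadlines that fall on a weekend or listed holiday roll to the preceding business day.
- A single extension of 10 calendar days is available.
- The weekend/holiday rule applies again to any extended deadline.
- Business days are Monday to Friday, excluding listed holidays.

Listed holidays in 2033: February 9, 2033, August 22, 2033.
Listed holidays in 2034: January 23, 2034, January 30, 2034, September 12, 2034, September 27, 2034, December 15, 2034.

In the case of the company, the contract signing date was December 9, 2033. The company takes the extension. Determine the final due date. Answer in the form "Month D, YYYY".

January 27, 2034

Trigger date December 9, 2033 + 45 calendar days = January 23, 2034.
January 23, 2034 falls on a listed holiday. Rolling to the preceding business day gives January 20, 2034, a Friday.
With the 10-day extension, January 20, 2034 becomes January 30, 2034.
January 30, 2034 is a listed holiday, so it moves to the preceding business day, January 27, 2034 (Friday).
Final deadline: January 27, 2034.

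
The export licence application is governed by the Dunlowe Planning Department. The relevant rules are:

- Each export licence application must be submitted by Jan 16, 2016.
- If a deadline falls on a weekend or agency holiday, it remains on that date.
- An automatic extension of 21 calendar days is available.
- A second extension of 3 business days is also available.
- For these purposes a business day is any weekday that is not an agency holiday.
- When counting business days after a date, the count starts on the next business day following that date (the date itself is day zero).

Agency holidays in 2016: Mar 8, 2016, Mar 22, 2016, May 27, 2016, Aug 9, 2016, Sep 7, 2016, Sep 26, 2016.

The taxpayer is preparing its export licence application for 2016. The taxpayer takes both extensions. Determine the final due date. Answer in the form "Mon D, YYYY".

Start from the fixed due date, Jan 16, 2016.
Jan 16, 2016 is a Saturday; no weekend or holiday adjustment applies.
Add the 21 calendar-day extension to Jan 16, 2016: Feb 6, 2016.
Feb 6, 2016 is a Saturday; no weekend or holiday adjustment applies.
Applying the 3-business-day extension: 3 business days after Feb 6, 2016 is Feb 10, 2016.
Feb 10, 2016 falls on a Wednesday. The rules make no weekend/holiday allowance, so it remains Feb 10, 2016.
The final due date is Feb 10, 2016.

Feb 10, 2016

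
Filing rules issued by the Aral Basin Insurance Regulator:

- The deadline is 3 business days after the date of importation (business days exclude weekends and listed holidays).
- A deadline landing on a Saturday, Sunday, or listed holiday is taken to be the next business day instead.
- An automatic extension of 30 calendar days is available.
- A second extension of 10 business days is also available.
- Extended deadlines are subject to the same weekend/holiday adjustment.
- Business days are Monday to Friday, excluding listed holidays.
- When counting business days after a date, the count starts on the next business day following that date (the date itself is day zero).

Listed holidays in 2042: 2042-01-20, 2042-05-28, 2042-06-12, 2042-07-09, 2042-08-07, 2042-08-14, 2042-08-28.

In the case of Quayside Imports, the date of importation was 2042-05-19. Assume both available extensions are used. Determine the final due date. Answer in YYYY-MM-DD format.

3 business days after 2042-05-19, excluding weekends and holidays, is 2042-05-22.
2042-05-22 is a Thursday and not a listed holiday, so it stands.
The 30-calendar-day extension moves the deadline from 2042-05-22 to 2042-06-21.
2042-06-21 falls on a Saturday. Rolling to the next business day gives 2042-06-23, a Monday.
The 10-business-day extension runs from 2042-06-23 to 2042-07-07.
Since 2042-07-07 is a Monday and not a holiday, the date is unchanged.
The final due date is 2042-07-07.

2042-07-07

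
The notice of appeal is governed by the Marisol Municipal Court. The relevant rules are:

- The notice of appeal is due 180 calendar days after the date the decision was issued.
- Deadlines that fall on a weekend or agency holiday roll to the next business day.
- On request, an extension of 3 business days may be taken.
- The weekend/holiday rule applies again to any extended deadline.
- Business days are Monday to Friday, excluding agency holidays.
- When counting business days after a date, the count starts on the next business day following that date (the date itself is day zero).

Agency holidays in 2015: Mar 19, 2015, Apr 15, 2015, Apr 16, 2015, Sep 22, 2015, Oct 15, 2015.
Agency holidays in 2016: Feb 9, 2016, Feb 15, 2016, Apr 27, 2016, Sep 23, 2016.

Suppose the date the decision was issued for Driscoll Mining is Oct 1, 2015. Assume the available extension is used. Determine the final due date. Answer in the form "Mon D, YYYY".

Apr 1, 2016

Adding 180 calendar days to Oct 1, 2015 gives Mar 29, 2016.
Mar 29, 2016 is a Tuesday and not a listed holiday, so it stands.
The 3-business-day extension runs from Mar 29, 2016 to Apr 1, 2016.
Apr 1, 2016 falls on a Friday, which is a business day, so no adjustment is needed.
Final deadline: Apr 1, 2016.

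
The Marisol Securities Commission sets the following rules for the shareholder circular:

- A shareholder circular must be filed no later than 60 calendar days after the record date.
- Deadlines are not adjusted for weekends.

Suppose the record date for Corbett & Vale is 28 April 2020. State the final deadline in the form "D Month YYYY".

27 June 2020

60 calendar days after 28 April 2020 is 27 June 2020.
27 June 2020 is a Saturday; no weekend or holiday adjustment applies.
Deadline: 27 June 2020.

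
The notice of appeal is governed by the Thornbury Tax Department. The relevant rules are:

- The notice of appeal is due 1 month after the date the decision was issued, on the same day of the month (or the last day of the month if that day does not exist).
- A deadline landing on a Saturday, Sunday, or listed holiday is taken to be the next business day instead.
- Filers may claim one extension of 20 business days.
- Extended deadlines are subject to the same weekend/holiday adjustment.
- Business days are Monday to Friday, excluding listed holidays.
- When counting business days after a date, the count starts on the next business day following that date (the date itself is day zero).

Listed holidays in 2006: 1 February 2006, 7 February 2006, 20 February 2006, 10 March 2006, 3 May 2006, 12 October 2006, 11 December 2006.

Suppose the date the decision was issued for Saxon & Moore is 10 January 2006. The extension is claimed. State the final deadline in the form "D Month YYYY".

14 March 2006

1 month from 10 January 2006 is 10 February 2006.
Since 10 February 2006 is a Friday and not a holiday, the date is unchanged.
Applying the 20-business-day extension: 20 business days after 10 February 2006 is 14 March 2006.
14 March 2006 is a Tuesday and not a listed holiday, so it stands.
Deadline: 14 March 2006.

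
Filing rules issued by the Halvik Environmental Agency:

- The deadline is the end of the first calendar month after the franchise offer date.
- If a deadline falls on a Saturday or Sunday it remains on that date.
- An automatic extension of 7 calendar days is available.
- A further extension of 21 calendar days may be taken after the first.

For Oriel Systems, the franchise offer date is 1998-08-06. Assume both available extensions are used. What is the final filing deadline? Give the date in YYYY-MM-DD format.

1998-10-28

1 month after 1998-08-06 is September 1998; that month ends on 1998-09-30.
1998-09-30 falls on a Wednesday. The rules make no weekend/holiday allowance, so it remains 1998-09-30.
Applying the 7-calendar-day extension: 1998-09-30 + 7 days = 1998-10-07.
No adjustment is made for weekends or holidays, so 1998-10-07 stands.
Applying the 21-calendar-day extension: 1998-10-07 + 21 days = 1998-10-28.
No adjustment is made for weekends or holidays, so 1998-10-28 stands.
So the filing is due 1998-10-28.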